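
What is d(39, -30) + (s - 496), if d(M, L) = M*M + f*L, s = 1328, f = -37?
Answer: 3463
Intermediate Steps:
d(M, L) = M**2 - 37*L (d(M, L) = M*M - 37*L = M**2 - 37*L)
d(39, -30) + (s - 496) = (39**2 - 37*(-30)) + (1328 - 496) = (1521 + 1110) + 832 = 2631 + 832 = 3463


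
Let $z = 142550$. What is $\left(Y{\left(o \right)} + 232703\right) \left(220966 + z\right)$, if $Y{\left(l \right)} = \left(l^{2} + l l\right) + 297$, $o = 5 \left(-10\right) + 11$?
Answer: $85805043672$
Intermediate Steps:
$o = -39$ ($o = -50 + 11 = -39$)
$Y{\left(l \right)} = 297 + 2 l^{2}$ ($Y{\left(l \right)} = \left(l^{2} + l^{2}\right) + 297 = 2 l^{2} + 297 = 297 + 2 l^{2}$)
$\left(Y{\left(o \right)} + 232703\right) \left(220966 + z\right) = \left(\left(297 + 2 \left(-39\right)^{2}\right) + 232703\right) \left(220966 + 142550\right) = \left(\left(297 + 2 \cdot 1521\right) + 232703\right) 363516 = \left(\left(297 + 3042\right) + 232703\right) 363516 = \left(3339 + 232703\right) 363516 = 236042 \cdot 363516 = 85805043672$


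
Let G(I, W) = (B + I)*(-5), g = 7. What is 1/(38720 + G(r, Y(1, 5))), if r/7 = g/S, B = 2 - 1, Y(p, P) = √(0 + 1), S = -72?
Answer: 72/2787725 ≈ 2.5827e-5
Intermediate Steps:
Y(p, P) = 1 (Y(p, P) = √1 = 1)
B = 1
r = -49/72 (r = 7*(7/(-72)) = 7*(7*(-1/72)) = 7*(-7/72) = -49/72 ≈ -0.68056)
G(I, W) = -5 - 5*I (G(I, W) = (1 + I)*(-5) = -5 - 5*I)
1/(38720 + G(r, Y(1, 5))) = 1/(38720 + (-5 - 5*(-49/72))) = 1/(38720 + (-5 + 245/72)) = 1/(38720 - 115/72) = 1/(2787725/72) = 72/2787725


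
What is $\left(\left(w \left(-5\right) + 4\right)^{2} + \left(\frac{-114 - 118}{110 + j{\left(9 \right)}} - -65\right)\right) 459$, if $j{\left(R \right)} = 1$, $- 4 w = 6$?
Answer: $\frac{13257603}{148} \approx 89578.0$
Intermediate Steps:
$w = - \frac{3}{2}$ ($w = \left(- \frac{1}{4}\right) 6 = - \frac{3}{2} \approx -1.5$)
$\left(\left(w \left(-5\right) + 4\right)^{2} + \left(\frac{-114 - 118}{110 + j{\left(9 \right)}} - -65\right)\right) 459 = \left(\left(\left(- \frac{3}{2}\right) \left(-5\right) + 4\right)^{2} + \left(\frac{-114 - 118}{110 + 1} - -65\right)\right) 459 = \left(\left(\frac{15}{2} + 4\right)^{2} + \left(- \frac{232}{111} + 65\right)\right) 459 = \left(\left(\frac{23}{2}\right)^{2} + \left(\left(-232\right) \frac{1}{111} + 65\right)\right) 459 = \left(\frac{529}{4} + \left(- \frac{232}{111} + 65\right)\right) 459 = \left(\frac{529}{4} + \frac{6983}{111}\right) 459 = \frac{86651}{444} \cdot 459 = \frac{13257603}{148}$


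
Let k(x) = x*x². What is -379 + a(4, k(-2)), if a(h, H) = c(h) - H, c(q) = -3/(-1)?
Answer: -368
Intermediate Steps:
c(q) = 3 (c(q) = -3*(-1) = 3)
k(x) = x³
a(h, H) = 3 - H
-379 + a(4, k(-2)) = -379 + (3 - 1*(-2)³) = -379 + (3 - 1*(-8)) = -379 + (3 + 8) = -379 + 11 = -368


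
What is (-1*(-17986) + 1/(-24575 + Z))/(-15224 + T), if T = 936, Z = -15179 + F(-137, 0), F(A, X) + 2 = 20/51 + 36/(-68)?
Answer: -36467748067/28969820144 ≈ -1.2588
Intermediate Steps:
F(A, X) = -109/51 (F(A, X) = -2 + (20/51 + 36/(-68)) = -2 + (20*(1/51) + 36*(-1/68)) = -2 + (20/51 - 9/17) = -2 - 7/51 = -109/51)
Z = -774238/51 (Z = -15179 - 109/51 = -774238/51 ≈ -15181.)
(-1*(-17986) + 1/(-24575 + Z))/(-15224 + T) = (-1*(-17986) + 1/(-24575 - 774238/51))/(-15224 + 936) = (17986 + 1/(-2027563/51))/(-14288) = (17986 - 51/2027563)*(-1/14288) = (36467748067/2027563)*(-1/14288) = -36467748067/28969820144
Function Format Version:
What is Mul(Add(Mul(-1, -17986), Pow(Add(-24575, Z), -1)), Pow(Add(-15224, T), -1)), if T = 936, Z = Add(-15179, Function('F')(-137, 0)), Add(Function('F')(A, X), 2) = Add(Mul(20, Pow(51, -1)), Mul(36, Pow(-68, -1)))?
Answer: Rational(-36467748067, 28969820144) ≈ -1.2588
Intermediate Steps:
Function('F')(A, X) = Rational(-109, 51) (Function('F')(A, X) = Add(-2, Add(Mul(20, Pow(51, -1)), Mul(36, Pow(-68, -1)))) = Add(-2, Add(Mul(20, Rational(1, 51)), Mul(36, Rational(-1, 68)))) = Add(-2, Add(Rational(20, 51), Rational(-9, 17))) = Add(-2, Rational(-7, 51)) = Rational(-109, 51))
Z = Rational(-774238, 51) (Z = Add(-15179, Rational(-109, 51)) = Rational(-774238, 51) ≈ -15181.)
Mul(Add(Mul(-1, -17986), Pow(Add(-24575, Z), -1)), Pow(Add(-15224, T), -1)) = Mul(Add(Mul(-1, -17986), Pow(Add(-24575, Rational(-774238, 51)), -1)), Pow(Add(-15224, 936), -1)) = Mul(Add(17986, Pow(Rational(-2027563, 51), -1)), Pow(-14288, -1)) = Mul(Add(17986, Rational(-51, 2027563)), Rational(-1, 14288)) = Mul(Rational(36467748067, 2027563), Rational(-1, 14288)) = Rational(-36467748067, 28969820144)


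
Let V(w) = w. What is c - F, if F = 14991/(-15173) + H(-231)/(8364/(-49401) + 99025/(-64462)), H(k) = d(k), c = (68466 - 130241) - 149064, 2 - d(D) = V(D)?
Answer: -5787685807806215050/27468664063463 ≈ -2.1070e+5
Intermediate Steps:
d(D) = 2 - D
c = -210839 (c = -61775 - 149064 = -210839)
H(k) = 2 - k
F = -3779854670260407/27468664063463 (F = 14991/(-15173) + (2 - 1*(-231))/(8364/(-49401) + 99025/(-64462)) = 14991*(-1/15173) + (2 + 231)/(8364*(-1/49401) + 99025*(-1/64462)) = -14991/15173 + 233/(-2788/16467 - 99025/64462) = -14991/15173 + 233/(-1810364731/1061495754) = -14991/15173 + 233*(-1061495754/1810364731) = -14991/15173 - 247328510682/1810364731 = -3779854670260407/27468664063463 ≈ -137.61)
c - F = -210839 - 1*(-3779854670260407/27468664063463) = -210839 + 3779854670260407/27468664063463 = -5787685807806215050/27468664063463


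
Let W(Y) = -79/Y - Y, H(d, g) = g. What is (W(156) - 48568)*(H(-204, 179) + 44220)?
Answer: -337477820177/156 ≈ -2.1633e+9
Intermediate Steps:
W(Y) = -Y - 79/Y
(W(156) - 48568)*(H(-204, 179) + 44220) = ((-1*156 - 79/156) - 48568)*(179 + 44220) = ((-156 - 79*1/156) - 48568)*44399 = ((-156 - 79/156) - 48568)*44399 = (-24415/156 - 48568)*44399 = -7601023/156*44399 = -337477820177/156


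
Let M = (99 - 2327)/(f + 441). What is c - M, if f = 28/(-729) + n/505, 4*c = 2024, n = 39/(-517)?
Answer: 21445968733772/41964308377 ≈ 511.05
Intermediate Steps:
n = -39/517 (n = 39*(-1/517) = -39/517 ≈ -0.075435)
c = 506 (c = (¼)*2024 = 506)
f = -7338811/190330965 (f = 28/(-729) - 39/517/505 = 28*(-1/729) - 39/517*1/505 = -28/729 - 39/261085 = -7338811/190330965 ≈ -0.038558)
M = -212028695010/41964308377 (M = (99 - 2327)/(-7338811/190330965 + 441) = -2228/83928616754/190330965 = -2228*190330965/83928616754 = -212028695010/41964308377 ≈ -5.0526)
c - M = 506 - 1*(-212028695010/41964308377) = 506 + 212028695010/41964308377 = 21445968733772/41964308377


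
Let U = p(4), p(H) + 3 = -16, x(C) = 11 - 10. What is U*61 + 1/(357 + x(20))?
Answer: -414921/358 ≈ -1159.0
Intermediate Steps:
x(C) = 1
p(H) = -19 (p(H) = -3 - 16 = -19)
U = -19
U*61 + 1/(357 + x(20)) = -19*61 + 1/(357 + 1) = -1159 + 1/358 = -414921/358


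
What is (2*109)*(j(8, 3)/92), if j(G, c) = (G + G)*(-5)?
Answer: -4360/23 ≈ -189.57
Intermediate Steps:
j(G, c) = -10*G (j(G, c) = (2*G)*(-5) = -10*G)
(2*109)*(j(8, 3)/92) = (2*109)*(-10*8/92) = 218*(-80*1/92) = 218*(-20/23) = -4360/23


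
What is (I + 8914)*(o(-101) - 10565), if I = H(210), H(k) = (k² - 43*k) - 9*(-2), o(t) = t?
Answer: -469325332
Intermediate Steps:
H(k) = 18 + k² - 43*k (H(k) = (k² - 43*k) + 18 = 18 + k² - 43*k)
I = 35088 (I = 18 + 210² - 43*210 = 18 + 44100 - 9030 = 35088)
(I + 8914)*(o(-101) - 10565) = (35088 + 8914)*(-101 - 10565) = 44002*(-10666) = -469325332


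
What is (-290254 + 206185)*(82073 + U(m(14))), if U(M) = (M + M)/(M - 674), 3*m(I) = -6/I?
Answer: -10853377649247/1573 ≈ -6.8998e+9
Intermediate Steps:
m(I) = -2/I (m(I) = (-6/I)/3 = -2/I)
U(M) = 2*M/(-674 + M) (U(M) = (2*M)/(-674 + M) = 2*M/(-674 + M))
(-290254 + 206185)*(82073 + U(m(14))) = (-290254 + 206185)*(82073 + 2*(-2/14)/(-674 - 2/14)) = -84069*(82073 + 2*(-2*1/14)/(-674 - 2*1/14)) = -84069*(82073 + 2*(-1/7)/(-674 - 1/7)) = -84069*(82073 + 2*(-1/7)/(-4719/7)) = -84069*(82073 + 2*(-1/7)*(-7/4719)) = -84069*(82073 + 2/4719) = -84069*387302489/4719 = -10853377649247/1573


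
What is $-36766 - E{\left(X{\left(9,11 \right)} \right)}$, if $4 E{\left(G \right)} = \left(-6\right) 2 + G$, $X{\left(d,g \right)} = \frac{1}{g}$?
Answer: $- \frac{1617573}{44} \approx -36763.0$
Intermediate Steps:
$E{\left(G \right)} = -3 + \frac{G}{4}$ ($E{\left(G \right)} = \frac{\left(-6\right) 2 + G}{4} = \frac{-12 + G}{4} = -3 + \frac{G}{4}$)
$-36766 - E{\left(X{\left(9,11 \right)} \right)} = -36766 - \left(-3 + \frac{1}{4 \cdot 11}\right) = -36766 - \left(-3 + \frac{1}{4} \cdot \frac{1}{11}\right) = -36766 - \left(-3 + \frac{1}{44}\right) = -36766 - - \frac{131}{44} = -36766 + \frac{131}{44} = - \frac{1617573}{44}$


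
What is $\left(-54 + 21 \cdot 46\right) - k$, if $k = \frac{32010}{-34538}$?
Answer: $\frac{15765333}{17269} \approx 912.93$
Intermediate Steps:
$k = - \frac{16005}{17269}$ ($k = 32010 \left(- \frac{1}{34538}\right) = - \frac{16005}{17269} \approx -0.92681$)
$\left(-54 + 21 \cdot 46\right) - k = \left(-54 + 21 \cdot 46\right) - - \frac{16005}{17269} = \left(-54 + 966\right) + \frac{16005}{17269} = 912 + \frac{16005}{17269} = \frac{15765333}{17269}$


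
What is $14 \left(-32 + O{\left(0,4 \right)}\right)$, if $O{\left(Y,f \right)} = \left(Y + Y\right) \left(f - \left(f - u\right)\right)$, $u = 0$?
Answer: $-448$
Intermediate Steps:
$O{\left(Y,f \right)} = 0$ ($O{\left(Y,f \right)} = \left(Y + Y\right) \left(f + \left(0 - f\right)\right) = 2 Y \left(f - f\right) = 2 Y 0 = 0$)
$14 \left(-32 + O{\left(0,4 \right)}\right) = 14 \left(-32 + 0\right) = 14 \left(-32\right) = -448$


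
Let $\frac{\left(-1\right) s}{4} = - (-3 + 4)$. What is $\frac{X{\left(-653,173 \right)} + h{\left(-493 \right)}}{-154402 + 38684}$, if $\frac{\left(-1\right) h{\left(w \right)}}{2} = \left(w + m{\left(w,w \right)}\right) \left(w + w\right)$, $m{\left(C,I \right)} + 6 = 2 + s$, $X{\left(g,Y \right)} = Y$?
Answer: $\frac{972023}{115718} \approx 8.3999$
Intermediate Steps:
$s = 4$ ($s = - 4 \left(- (-3 + 4)\right) = - 4 \left(\left(-1\right) 1\right) = \left(-4\right) \left(-1\right) = 4$)
$m{\left(C,I \right)} = 0$ ($m{\left(C,I \right)} = -6 + \left(2 + 4\right) = -6 + 6 = 0$)
$h{\left(w \right)} = - 4 w^{2}$ ($h{\left(w \right)} = - 2 \left(w + 0\right) \left(w + w\right) = - 2 w 2 w = - 2 \cdot 2 w^{2} = - 4 w^{2}$)
$\frac{X{\left(-653,173 \right)} + h{\left(-493 \right)}}{-154402 + 38684} = \frac{173 - 4 \left(-493\right)^{2}}{-154402 + 38684} = \frac{173 - 972196}{-115718} = \left(173 - 972196\right) \left(- \frac{1}{115718}\right) = \left(-972023\right) \left(- \frac{1}{115718}\right) = \frac{972023}{115718}$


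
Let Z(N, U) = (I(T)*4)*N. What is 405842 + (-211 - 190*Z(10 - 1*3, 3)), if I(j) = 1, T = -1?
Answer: 400311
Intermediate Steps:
Z(N, U) = 4*N (Z(N, U) = (1*4)*N = 4*N)
405842 + (-211 - 190*Z(10 - 1*3, 3)) = 405842 + (-211 - 760*(10 - 1*3)) = 405842 + (-211 - 760*(10 - 3)) = 405842 + (-211 - 760*7) = 405842 + (-211 - 190*28) = 405842 + (-211 - 5320) = 405842 - 5531 = 400311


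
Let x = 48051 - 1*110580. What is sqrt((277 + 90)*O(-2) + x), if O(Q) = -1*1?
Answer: 4*I*sqrt(3931) ≈ 250.79*I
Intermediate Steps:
O(Q) = -1
x = -62529 (x = 48051 - 110580 = -62529)
sqrt((277 + 90)*O(-2) + x) = sqrt((277 + 90)*(-1) - 62529) = sqrt(367*(-1) - 62529) = sqrt(-367 - 62529) = sqrt(-62896) = 4*I*sqrt(3931)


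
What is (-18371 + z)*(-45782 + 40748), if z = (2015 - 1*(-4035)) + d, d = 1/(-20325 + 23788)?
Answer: 214788809148/3463 ≈ 6.2024e+7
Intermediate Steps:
d = 1/3463 ≈ 0.00028877
z = 20951151/3463 (z = (2015 - 1*(-4035)) + 1/3463 = (2015 + 4035) + 1/3463 = 6050 + 1/3463 = 20951151/3463 ≈ 6050.0)
(-18371 + z)*(-45782 + 40748) = (-18371 + 20951151/3463)*(-45782 + 40748) = -42667622/3463*(-5034) = 214788809148/3463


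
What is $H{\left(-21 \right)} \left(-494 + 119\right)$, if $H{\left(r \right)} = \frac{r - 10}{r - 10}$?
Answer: $-375$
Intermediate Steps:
$H{\left(r \right)} = 1$ ($H{\left(r \right)} = \frac{-10 + r}{-10 + r} = 1$)
$H{\left(-21 \right)} \left(-494 + 119\right) = 1 \left(-494 + 119\right) = 1 \left(-375\right) = -375$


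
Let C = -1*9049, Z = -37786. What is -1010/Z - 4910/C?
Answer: 97334375/170962757 ≈ 0.56933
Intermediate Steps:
C = -9049
-1010/Z - 4910/C = -1010/(-37786) - 4910/(-9049) = -1010*(-1/37786) - 4910*(-1/9049) = 505/18893 + 4910/9049 = 97334375/170962757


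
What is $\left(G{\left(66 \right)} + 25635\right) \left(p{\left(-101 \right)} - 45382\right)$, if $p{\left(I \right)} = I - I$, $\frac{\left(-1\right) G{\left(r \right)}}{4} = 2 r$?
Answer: $-1139405874$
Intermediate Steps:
$G{\left(r \right)} = - 8 r$ ($G{\left(r \right)} = - 4 \cdot 2 r = - 8 r$)
$p{\left(I \right)} = 0$
$\left(G{\left(66 \right)} + 25635\right) \left(p{\left(-101 \right)} - 45382\right) = \left(\left(-8\right) 66 + 25635\right) \left(0 - 45382\right) = \left(-528 + 25635\right) \left(-45382\right) = 25107 \left(-45382\right) = -1139405874$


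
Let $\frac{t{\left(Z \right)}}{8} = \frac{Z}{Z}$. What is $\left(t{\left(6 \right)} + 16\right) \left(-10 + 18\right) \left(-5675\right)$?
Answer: $-1089600$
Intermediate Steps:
$t{\left(Z \right)} = 8$ ($t{\left(Z \right)} = 8 \frac{Z}{Z} = 8 \cdot 1 = 8$)
$\left(t{\left(6 \right)} + 16\right) \left(-10 + 18\right) \left(-5675\right) = \left(8 + 16\right) \left(-10 + 18\right) \left(-5675\right) = 24 \cdot 8 \left(-5675\right) = 192 \left(-5675\right) = -1089600$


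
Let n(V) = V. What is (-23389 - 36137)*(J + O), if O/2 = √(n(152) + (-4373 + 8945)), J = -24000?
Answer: 1428624000 - 238104*√1181 ≈ 1.4204e+9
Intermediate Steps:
O = 4*√1181 (O = 2*√(152 + (-4373 + 8945)) = 2*√(152 + 4572) = 2*√4724 = 2*(2*√1181) = 4*√1181 ≈ 137.46)
(-23389 - 36137)*(J + O) = (-23389 - 36137)*(-24000 + 4*√1181) = -59526*(-24000 + 4*√1181) = 1428624000 - 238104*√1181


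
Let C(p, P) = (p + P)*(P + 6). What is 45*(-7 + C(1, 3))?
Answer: 1305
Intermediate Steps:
C(p, P) = (6 + P)*(P + p) (C(p, P) = (P + p)*(6 + P) = (6 + P)*(P + p))
45*(-7 + C(1, 3)) = 45*(-7 + (3**2 + 6*3 + 6*1 + 3*1)) = 45*(-7 + (9 + 18 + 6 + 3)) = 45*(-7 + 36) = 45*29 = 1305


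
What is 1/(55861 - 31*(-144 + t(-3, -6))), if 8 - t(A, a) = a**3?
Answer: 1/53381 ≈ 1.8733e-5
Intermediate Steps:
t(A, a) = 8 - a**3
1/(55861 - 31*(-144 + t(-3, -6))) = 1/(55861 - 31*(-144 + (8 - 1*(-6)**3))) = 1/(55861 - 31*(-144 + (8 - 1*(-216)))) = 1/(55861 - 31*(-144 + (8 + 216))) = 1/(55861 - 31*(-144 + 224)) = 1/(55861 - 31*80) = 1/(55861 - 2480) = 1/53381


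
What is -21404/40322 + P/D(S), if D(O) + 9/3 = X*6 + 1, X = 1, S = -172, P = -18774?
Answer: -189272711/40322 ≈ -4694.0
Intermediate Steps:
D(O) = 4 (D(O) = -3 + (1*6 + 1) = -3 + (6 + 1) = -3 + 7 = 4)
-21404/40322 + P/D(S) = -21404/40322 - 18774/4 = -21404*1/40322 - 18774*1/4 = -10702/20161 - 9387/2 = -189272711/40322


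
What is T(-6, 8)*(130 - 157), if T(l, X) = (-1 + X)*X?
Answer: -1512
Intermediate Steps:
T(l, X) = X*(-1 + X)
T(-6, 8)*(130 - 157) = (8*(-1 + 8))*(130 - 157) = (8*7)*(-27) = 56*(-27) = -1512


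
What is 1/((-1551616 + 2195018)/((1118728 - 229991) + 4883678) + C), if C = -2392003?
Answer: -5772415/13807633353843 ≈ -4.1806e-7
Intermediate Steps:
1/((-1551616 + 2195018)/((1118728 - 229991) + 4883678) + C) = 1/((-1551616 + 2195018)/((1118728 - 229991) + 4883678) - 2392003) = 1/(643402/(888737 + 4883678) - 2392003) = 1/(643402/5772415 - 2392003) = 1/(-13807633353843/5772415) = -5772415/13807633353843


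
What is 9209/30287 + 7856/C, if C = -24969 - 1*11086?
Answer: 94095823/1091997785 ≈ 0.086169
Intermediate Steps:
C = -36055 (C = -24969 - 11086 = -36055)
9209/30287 + 7856/C = 9209/30287 + 7856/(-36055) = 9209*(1/30287) + 7856*(-1/36055) = 9209/30287 - 7856/36055 = 94095823/1091997785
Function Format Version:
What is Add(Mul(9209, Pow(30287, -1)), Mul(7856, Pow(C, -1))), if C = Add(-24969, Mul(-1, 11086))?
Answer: Rational(94095823, 1091997785) ≈ 0.086169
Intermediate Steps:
C = -36055 (C = Add(-24969, -11086) = -36055)
Add(Mul(9209, Pow(30287, -1)), Mul(7856, Pow(C, -1))) = Add(Mul(9209, Pow(30287, -1)), Mul(7856, Pow(-36055, -1))) = Add(Mul(9209, Rational(1, 30287)), Mul(7856, Rational(-1, 36055))) = Add(Rational(9209, 30287), Rational(-7856, 36055)) = Rational(94095823, 1091997785)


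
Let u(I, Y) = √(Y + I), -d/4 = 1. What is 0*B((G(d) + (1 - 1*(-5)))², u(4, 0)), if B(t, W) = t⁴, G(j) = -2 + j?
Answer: 0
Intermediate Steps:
d = -4 (d = -4*1 = -4)
u(I, Y) = √(I + Y)
0*B((G(d) + (1 - 1*(-5)))², u(4, 0)) = 0*(((-2 - 4) + (1 - 1*(-5)))²)⁴ = 0*((-6 + (1 + 5))²)⁴ = 0*((-6 + 6)²)⁴ = 0*(0²)⁴ = 0*0⁴ = 0*0 = 0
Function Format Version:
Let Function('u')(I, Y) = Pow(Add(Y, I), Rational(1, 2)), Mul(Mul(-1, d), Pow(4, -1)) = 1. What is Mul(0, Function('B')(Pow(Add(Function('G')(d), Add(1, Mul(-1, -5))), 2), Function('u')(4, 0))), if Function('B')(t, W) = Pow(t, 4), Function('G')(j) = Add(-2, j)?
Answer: 0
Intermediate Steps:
d = -4 (d = Mul(-4, 1) = -4)
Function('u')(I, Y) = Pow(Add(I, Y), Rational(1, 2))
Mul(0, Function('B')(Pow(Add(Function('G')(d), Add(1, Mul(-1, -5))), 2), Function('u')(4, 0))) = Mul(0, Pow(Pow(Add(Add(-2, -4), Add(1, Mul(-1, -5))), 2), 4)) = Mul(0, Pow(Pow(Add(-6, Add(1, 5)), 2), 4)) = Mul(0, Pow(Pow(Add(-6, 6), 2), 4)) = Mul(0, Pow(Pow(0, 2), 4)) = Mul(0, Pow(0, 4)) = Mul(0, 0) = 0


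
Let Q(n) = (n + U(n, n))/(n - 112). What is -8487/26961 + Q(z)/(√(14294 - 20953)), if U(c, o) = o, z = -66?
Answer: -2829/8987 - 66*I*√6659/592651 ≈ -0.31479 - 0.0090876*I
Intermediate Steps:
Q(n) = 2*n/(-112 + n) (Q(n) = (n + n)/(n - 112) = (2*n)/(-112 + n) = 2*n/(-112 + n))
-8487/26961 + Q(z)/(√(14294 - 20953)) = -8487/26961 + (2*(-66)/(-112 - 66))/(√(14294 - 20953)) = -8487*1/26961 + (2*(-66)/(-178))/(√(-6659)) = -2829/8987 + (2*(-66)*(-1/178))/((I*√6659)) = -2829/8987 + 66*(-I*√6659/6659)/89 = -2829/8987 - 66*I*√6659/592651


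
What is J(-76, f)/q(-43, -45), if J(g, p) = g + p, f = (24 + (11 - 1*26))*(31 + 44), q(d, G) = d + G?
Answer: -599/88 ≈ -6.8068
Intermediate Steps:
q(d, G) = G + d
f = 675 (f = (24 + (11 - 26))*75 = (24 - 15)*75 = 9*75 = 675)
J(-76, f)/q(-43, -45) = (-76 + 675)/(-45 - 43) = 599/(-88) = 599*(-1/88) = -599/88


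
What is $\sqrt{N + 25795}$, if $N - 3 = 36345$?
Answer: $\sqrt{62143} \approx 249.28$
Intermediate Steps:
$N = 36348$ ($N = 3 + 36345 = 36348$)
$\sqrt{N + 25795} = \sqrt{36348 + 25795} = \sqrt{62143}$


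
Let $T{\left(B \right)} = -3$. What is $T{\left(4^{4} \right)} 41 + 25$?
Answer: $-98$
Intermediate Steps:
$T{\left(4^{4} \right)} 41 + 25 = \left(-3\right) 41 + 25 = -123 + 25 = -98$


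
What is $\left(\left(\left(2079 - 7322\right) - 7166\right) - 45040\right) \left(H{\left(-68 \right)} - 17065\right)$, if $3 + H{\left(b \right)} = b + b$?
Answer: $988352596$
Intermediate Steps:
$H{\left(b \right)} = -3 + 2 b$ ($H{\left(b \right)} = -3 + \left(b + b\right) = -3 + 2 b$)
$\left(\left(\left(2079 - 7322\right) - 7166\right) - 45040\right) \left(H{\left(-68 \right)} - 17065\right) = \left(\left(\left(2079 - 7322\right) - 7166\right) - 45040\right) \left(\left(-3 + 2 \left(-68\right)\right) - 17065\right) = \left(\left(-5243 - 7166\right) - 45040\right) \left(\left(-3 - 136\right) - 17065\right) = \left(-12409 - 45040\right) \left(-139 - 17065\right) = \left(-57449\right) \left(-17204\right) = 988352596$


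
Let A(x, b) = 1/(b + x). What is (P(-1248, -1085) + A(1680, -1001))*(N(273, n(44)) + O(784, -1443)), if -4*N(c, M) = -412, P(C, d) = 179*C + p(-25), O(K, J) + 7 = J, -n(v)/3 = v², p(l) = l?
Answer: 204340091274/679 ≈ 3.0094e+8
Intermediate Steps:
n(v) = -3*v²
O(K, J) = -7 + J
P(C, d) = -25 + 179*C (P(C, d) = 179*C - 25 = -25 + 179*C)
N(c, M) = 103 (N(c, M) = -¼*(-412) = 103)
(P(-1248, -1085) + A(1680, -1001))*(N(273, n(44)) + O(784, -1443)) = ((-25 + 179*(-1248)) + 1/(-1001 + 1680))*(103 + (-7 - 1443)) = ((-25 - 223392) + 1/679)*(103 - 1450) = (-223417 + 1/679)*(-1347) = -151700142/679*(-1347) = 204340091274/679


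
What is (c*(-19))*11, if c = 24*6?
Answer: -30096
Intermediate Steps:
c = 144
(c*(-19))*11 = (144*(-19))*11 = -2736*11 = -30096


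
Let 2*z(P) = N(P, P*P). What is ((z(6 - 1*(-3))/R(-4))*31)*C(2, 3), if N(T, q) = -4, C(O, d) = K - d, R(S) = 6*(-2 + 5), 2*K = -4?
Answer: 155/9 ≈ 17.222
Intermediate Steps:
K = -2 (K = (½)*(-4) = -2)
R(S) = 18 (R(S) = 6*3 = 18)
C(O, d) = -2 - d
z(P) = -2 (z(P) = (½)*(-4) = -2)
((z(6 - 1*(-3))/R(-4))*31)*C(2, 3) = (-2/18*31)*(-2 - 1*3) = (-2*1/18*31)*(-2 - 3) = -⅑*31*(-5) = -31/9*(-5) = 155/9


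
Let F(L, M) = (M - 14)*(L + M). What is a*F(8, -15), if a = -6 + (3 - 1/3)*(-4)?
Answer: -10150/3 ≈ -3383.3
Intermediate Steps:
F(L, M) = (-14 + M)*(L + M)
a = -50/3 (a = -6 + (3 - 1/3)*(-4) = -6 + (8/3)*(-4) = -6 - 32/3 = -50/3 ≈ -16.667)
a*F(8, -15) = -50*((-15)**2 - 14*8 - 14*(-15) + 8*(-15))/3 = -50*(225 - 112 + 210 - 120)/3 = -50/3*203 = -10150/3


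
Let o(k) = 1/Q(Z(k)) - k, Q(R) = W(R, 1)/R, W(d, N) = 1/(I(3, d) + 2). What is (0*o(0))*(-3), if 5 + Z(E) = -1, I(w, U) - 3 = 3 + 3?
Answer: 0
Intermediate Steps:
I(w, U) = 9 (I(w, U) = 3 + (3 + 3) = 3 + 6 = 9)
Z(E) = -6 (Z(E) = -5 - 1 = -6)
W(d, N) = 1/11 (W(d, N) = 1/(9 + 2) = 1/11)
Q(R) = 1/(11*R)
o(k) = -66 - k (o(k) = 1/((1/11)/(-6)) - k = 1/((1/11)*(-1/6)) - k = 1/(-1/66) - k = -66 - k)
(0*o(0))*(-3) = (0*(-66 - 1*0))*(-3) = (0*(-66 + 0))*(-3) = (0*(-66))*(-3) = 0*(-3) = 0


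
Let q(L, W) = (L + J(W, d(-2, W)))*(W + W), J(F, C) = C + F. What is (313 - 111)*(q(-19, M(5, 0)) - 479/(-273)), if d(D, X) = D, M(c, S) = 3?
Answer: -5859010/273 ≈ -21462.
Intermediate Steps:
q(L, W) = 2*W*(-2 + L + W) (q(L, W) = (L + (-2 + W))*(W + W) = (-2 + L + W)*(2*W) = 2*W*(-2 + L + W))
(313 - 111)*(q(-19, M(5, 0)) - 479/(-273)) = (313 - 111)*(2*3*(-2 - 19 + 3) - 479/(-273)) = 202*(2*3*(-18) - 479*(-1/273)) = 202*(-108 + 479/273) = 202*(-29005/273) = -5859010/273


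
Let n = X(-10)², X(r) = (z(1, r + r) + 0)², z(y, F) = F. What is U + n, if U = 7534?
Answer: 167534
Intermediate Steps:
X(r) = 4*r² (X(r) = ((r + r) + 0)² = (2*r + 0)² = (2*r)² = 4*r²)
n = 160000 (n = (4*(-10)²)² = (4*100)² = 400² = 160000)
U + n = 7534 + 160000 = 167534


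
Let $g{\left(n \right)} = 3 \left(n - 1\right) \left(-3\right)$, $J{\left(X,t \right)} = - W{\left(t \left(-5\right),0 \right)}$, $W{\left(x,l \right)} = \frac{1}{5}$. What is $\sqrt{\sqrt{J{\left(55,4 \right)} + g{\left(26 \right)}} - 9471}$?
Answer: $\frac{\sqrt{-236775 + 5 i \sqrt{5630}}}{5} \approx 0.0771 + 97.319 i$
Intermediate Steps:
$W{\left(x,l \right)} = \frac{1}{5}$
$J{\left(X,t \right)} = - \frac{1}{5}$ ($J{\left(X,t \right)} = \left(-1\right) \frac{1}{5} = - \frac{1}{5}$)
$g{\left(n \right)} = 9 - 9 n$ ($g{\left(n \right)} = 3 \left(-1 + n\right) \left(-3\right) = \left(-3 + 3 n\right) \left(-3\right) = 9 - 9 n$)
$\sqrt{\sqrt{J{\left(55,4 \right)} + g{\left(26 \right)}} - 9471} = \sqrt{\sqrt{- \frac{1}{5} + \left(9 - 234\right)} - 9471} = \sqrt{\sqrt{- \frac{1}{5} - 225} - 9471} = \sqrt{\sqrt{- \frac{1126}{5}} - 9471} = \sqrt{\frac{i \sqrt{5630}}{5} - 9471} = \sqrt{-9471 + \frac{i \sqrt{5630}}{5}}$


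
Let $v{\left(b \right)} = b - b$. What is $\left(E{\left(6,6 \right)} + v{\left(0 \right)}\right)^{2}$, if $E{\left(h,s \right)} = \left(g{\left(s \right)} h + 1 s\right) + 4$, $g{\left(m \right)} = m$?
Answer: $2116$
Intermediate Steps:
$v{\left(b \right)} = 0$
$E{\left(h,s \right)} = 4 + s + h s$ ($E{\left(h,s \right)} = \left(s h + 1 s\right) + 4 = \left(h s + s\right) + 4 = \left(s + h s\right) + 4 = 4 + s + h s$)
$\left(E{\left(6,6 \right)} + v{\left(0 \right)}\right)^{2} = \left(\left(4 + 6 + 6 \cdot 6\right) + 0\right)^{2} = \left(\left(4 + 6 + 36\right) + 0\right)^{2} = \left(46 + 0\right)^{2} = 46^{2} = 2116$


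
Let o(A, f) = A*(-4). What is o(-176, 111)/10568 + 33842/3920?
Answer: 22525121/2589160 ≈ 8.6998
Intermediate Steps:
o(A, f) = -4*A
o(-176, 111)/10568 + 33842/3920 = -4*(-176)/10568 + 33842/3920 = 704*(1/10568) + 33842*(1/3920) = 88/1321 + 16921/1960 = 22525121/2589160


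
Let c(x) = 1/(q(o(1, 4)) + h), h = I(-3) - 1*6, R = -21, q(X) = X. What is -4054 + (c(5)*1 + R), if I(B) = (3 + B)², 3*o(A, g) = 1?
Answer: -69278/17 ≈ -4075.2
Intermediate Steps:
o(A, g) = ⅓ (o(A, g) = (⅓)*1 = ⅓)
h = -6 (h = (3 - 3)² - 1*6 = 0² - 6 = 0 - 6 = -6)
c(x) = -3/17 (c(x) = 1/(⅓ - 6) = 1/(-17/3) = -3/17)
-4054 + (c(5)*1 + R) = -4054 + (-3/17*1 - 21) = -4054 + (-3/17 - 21) = -4054 - 360/17 = -69278/17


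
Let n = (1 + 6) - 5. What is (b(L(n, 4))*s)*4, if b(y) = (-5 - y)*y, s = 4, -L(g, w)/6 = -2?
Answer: -3264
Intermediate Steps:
n = 2 (n = 7 - 5 = 2)
L(g, w) = 12 (L(g, w) = -6*(-2) = 12)
b(y) = y*(-5 - y)
(b(L(n, 4))*s)*4 = (-1*12*(5 + 12)*4)*4 = (-1*12*17*4)*4 = -204*4*4 = -816*4 = -3264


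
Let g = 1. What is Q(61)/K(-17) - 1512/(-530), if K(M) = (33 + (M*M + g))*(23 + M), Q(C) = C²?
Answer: 2451193/513570 ≈ 4.7729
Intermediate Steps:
K(M) = (23 + M)*(34 + M²) (K(M) = (33 + (M*M + 1))*(23 + M) = (33 + (M² + 1))*(23 + M) = (33 + (1 + M²))*(23 + M) = (34 + M²)*(23 + M) = (23 + M)*(34 + M²))
Q(61)/K(-17) - 1512/(-530) = 61²/(782 + (-17)³ + 23*(-17)² + 34*(-17)) - 1512/(-530) = 3721/(782 - 4913 + 23*289 - 578) - 1512*(-1/530) = 3721/(782 - 4913 + 6647 - 578) + 756/265 = 3721/1938 + 756/265 = 2451193/513570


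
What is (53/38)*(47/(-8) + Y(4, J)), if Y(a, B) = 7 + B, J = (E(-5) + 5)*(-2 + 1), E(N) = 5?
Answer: -3763/304 ≈ -12.378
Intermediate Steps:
J = -10 (J = (5 + 5)*(-2 + 1) = 10*(-1) = -10)
(53/38)*(47/(-8) + Y(4, J)) = (53/38)*(47/(-8) + (7 - 10)) = (53*(1/38))*(47*(-⅛) - 3) = 53*(-47/8 - 3)/38 = (53/38)*(-71/8) = -3763/304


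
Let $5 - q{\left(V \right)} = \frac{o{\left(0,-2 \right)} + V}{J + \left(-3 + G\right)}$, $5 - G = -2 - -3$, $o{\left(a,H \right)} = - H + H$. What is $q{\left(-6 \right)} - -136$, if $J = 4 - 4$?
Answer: $147$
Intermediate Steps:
$o{\left(a,H \right)} = 0$
$G = 4$ ($G = 5 - \left(-2 - -3\right) = 5 - \left(-2 + 3\right) = 5 - 1 = 4$)
$J = 0$ ($J = 4 - 4 = 0$)
$q{\left(V \right)} = 5 - V$ ($q{\left(V \right)} = 5 - \frac{0 + V}{0 + \left(-3 + 4\right)} = 5 - \frac{V}{0 + 1} = 5 - \frac{V}{1} = 5 - V 1 = 5 - V$)
$q{\left(-6 \right)} - -136 = \left(5 - -6\right) - -136 = \left(5 + 6\right) + 136 = 11 + 136 = 147$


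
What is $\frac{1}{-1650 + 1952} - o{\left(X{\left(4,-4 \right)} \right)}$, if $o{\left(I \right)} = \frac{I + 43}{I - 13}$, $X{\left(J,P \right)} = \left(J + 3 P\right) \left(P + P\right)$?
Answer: $- \frac{32263}{15402} \approx -2.0947$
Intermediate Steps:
$X{\left(J,P \right)} = 2 P \left(J + 3 P\right)$ ($X{\left(J,P \right)} = \left(J + 3 P\right) 2 P = 2 P \left(J + 3 P\right)$)
$o{\left(I \right)} = \frac{43 + I}{-13 + I}$
$\frac{1}{-1650 + 1952} - o{\left(X{\left(4,-4 \right)} \right)} = \frac{1}{-1650 + 1952} - \frac{43 + 2 \left(-4\right) \left(4 + 3 \left(-4\right)\right)}{-13 + 2 \left(-4\right) \left(4 + 3 \left(-4\right)\right)} = \frac{1}{302} - \frac{43 + 2 \left(-4\right) \left(4 - 12\right)}{-13 + 2 \left(-4\right) \left(4 - 12\right)} = \frac{1}{302} - \frac{43 + 2 \left(-4\right) \left(-8\right)}{-13 + 2 \left(-4\right) \left(-8\right)} = \frac{1}{302} - \frac{43 + 64}{-13 + 64} = \frac{1}{302} - \frac{1}{51} \cdot 107 = \frac{1}{302} - \frac{107}{51} = - \frac{32263}{15402}$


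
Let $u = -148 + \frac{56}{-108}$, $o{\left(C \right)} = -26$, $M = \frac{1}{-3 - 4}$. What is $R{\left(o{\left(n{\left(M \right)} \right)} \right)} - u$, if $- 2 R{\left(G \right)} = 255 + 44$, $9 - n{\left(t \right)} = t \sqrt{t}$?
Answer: $- \frac{53}{54} \approx -0.98148$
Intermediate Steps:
$M = - \frac{1}{7}$ ($M = \frac{1}{-7} = - \frac{1}{7} \approx -0.14286$)
$n{\left(t \right)} = 9 - t^{\frac{3}{2}}$ ($n{\left(t \right)} = 9 - t \sqrt{t} = 9 - t^{\frac{3}{2}}$)
$u = - \frac{4010}{27}$ ($u = -148 + 56 \left(- \frac{1}{108}\right) = -148 - \frac{14}{27} = - \frac{4010}{27} \approx -148.52$)
$R{\left(G \right)} = - \frac{299}{2}$ ($R{\left(G \right)} = - \frac{255 + 44}{2} = \left(- \frac{1}{2}\right) 299 = - \frac{299}{2}$)
$R{\left(o{\left(n{\left(M \right)} \right)} \right)} - u = - \frac{299}{2} - - \frac{4010}{27} = - \frac{299}{2} + \frac{4010}{27} = - \frac{53}{54}$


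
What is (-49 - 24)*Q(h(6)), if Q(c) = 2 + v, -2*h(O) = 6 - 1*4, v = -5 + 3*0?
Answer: 219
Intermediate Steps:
v = -5 (v = -5 + 0 = -5)
h(O) = -1 (h(O) = -(6 - 1*4)/2 = -(6 - 4)/2 = -1/2*2 = -1)
Q(c) = -3 (Q(c) = 2 - 5 = -3)
(-49 - 24)*Q(h(6)) = (-49 - 24)*(-3) = -73*(-3) = 219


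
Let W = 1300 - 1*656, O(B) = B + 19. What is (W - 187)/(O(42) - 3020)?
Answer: -457/2959 ≈ -0.15444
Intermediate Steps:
O(B) = 19 + B
W = 644 (W = 1300 - 656 = 644)
(W - 187)/(O(42) - 3020) = (644 - 187)/((19 + 42) - 3020) = 457/(61 - 3020) = 457/(-2959) = 457*(-1/2959) = -457/2959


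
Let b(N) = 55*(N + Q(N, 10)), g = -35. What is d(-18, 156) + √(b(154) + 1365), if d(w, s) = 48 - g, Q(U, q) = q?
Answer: 83 + √10385 ≈ 184.91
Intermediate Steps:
d(w, s) = 83 (d(w, s) = 48 - 1*(-35) = 48 + 35 = 83)
b(N) = 550 + 55*N (b(N) = 55*(N + 10) = 55*(10 + N) = 550 + 55*N)
d(-18, 156) + √(b(154) + 1365) = 83 + √((550 + 55*154) + 1365) = 83 + √((550 + 8470) + 1365) = 83 + √(9020 + 1365) = 83 + √10385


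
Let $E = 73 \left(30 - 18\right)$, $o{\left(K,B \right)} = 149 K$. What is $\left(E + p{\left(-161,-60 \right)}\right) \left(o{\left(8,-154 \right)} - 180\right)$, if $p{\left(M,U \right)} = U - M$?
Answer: $988724$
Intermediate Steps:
$E = 876$ ($E = 73 \cdot 12 = 876$)
$\left(E + p{\left(-161,-60 \right)}\right) \left(o{\left(8,-154 \right)} - 180\right) = \left(876 - -101\right) \left(149 \cdot 8 - 180\right) = \left(876 + \left(-60 + 161\right)\right) \left(1192 - 180\right) = \left(876 + 101\right) 1012 = 977 \cdot 1012 = 988724$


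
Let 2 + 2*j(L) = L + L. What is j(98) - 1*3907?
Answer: -3810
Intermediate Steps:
j(L) = -1 + L (j(L) = -1 + (L + L)/2 = -1 + (2*L)/2 = -1 + L)
j(98) - 1*3907 = (-1 + 98) - 1*3907 = 97 - 3907 = -3810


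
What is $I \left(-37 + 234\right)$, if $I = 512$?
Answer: $100864$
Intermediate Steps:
$I \left(-37 + 234\right) = 512 \left(-37 + 234\right) = 512 \cdot 197 = 100864$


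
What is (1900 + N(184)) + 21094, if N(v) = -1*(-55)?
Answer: 23049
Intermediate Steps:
N(v) = 55
(1900 + N(184)) + 21094 = (1900 + 55) + 21094 = 1955 + 21094 = 23049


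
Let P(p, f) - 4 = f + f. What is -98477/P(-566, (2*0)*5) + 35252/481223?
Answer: -47389256363/1924892 ≈ -24619.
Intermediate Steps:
P(p, f) = 4 + 2*f (P(p, f) = 4 + (f + f) = 4 + 2*f)
-98477/P(-566, (2*0)*5) + 35252/481223 = -98477/(4 + 2*((2*0)*5)) + 35252/481223 = -98477/(4 + 2*(0*5)) + 35252*(1/481223) = -98477/(4 + 2*0) + 35252/481223 = -98477/(4 + 0) + 35252/481223 = -98477/4 + 35252/481223 = -47389256363/1924892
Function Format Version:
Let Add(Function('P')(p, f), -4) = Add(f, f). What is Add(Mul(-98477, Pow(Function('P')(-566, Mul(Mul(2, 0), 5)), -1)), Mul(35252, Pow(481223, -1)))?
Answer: Rational(-47389256363, 1924892) ≈ -24619.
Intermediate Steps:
Function('P')(p, f) = Add(4, Mul(2, f)) (Function('P')(p, f) = Add(4, Add(f, f)) = Add(4, Mul(2, f)))
Add(Mul(-98477, Pow(Function('P')(-566, Mul(Mul(2, 0), 5)), -1)), Mul(35252, Pow(481223, -1))) = Add(Mul(-98477, Pow(Add(4, Mul(2, Mul(Mul(2, 0), 5))), -1)), Mul(35252, Pow(481223, -1))) = Add(Mul(-98477, Pow(Add(4, Mul(2, Mul(0, 5))), -1)), Mul(35252, Rational(1, 481223))) = Add(Mul(-98477, Pow(Add(4, Mul(2, 0)), -1)), Rational(35252, 481223)) = Add(Mul(-98477, Pow(Add(4, 0), -1)), Rational(35252, 481223)) = Add(Mul(-98477, Pow(4, -1)), Rational(35252, 481223)) = Add(Mul(-98477, Rational(1, 4)), Rational(35252, 481223)) = Add(Rational(-98477, 4), Rational(35252, 481223)) = Rational(-47389256363, 1924892)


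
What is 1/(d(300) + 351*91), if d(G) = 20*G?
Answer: 1/37941 ≈ 2.6357e-5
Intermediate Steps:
1/(d(300) + 351*91) = 1/(20*300 + 351*91) = 1/(6000 + 31941) = 1/37941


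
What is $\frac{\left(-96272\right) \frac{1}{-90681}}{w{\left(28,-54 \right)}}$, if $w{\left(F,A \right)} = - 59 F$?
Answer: $- \frac{24068}{37451253} \approx -0.00064265$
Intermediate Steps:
$\frac{\left(-96272\right) \frac{1}{-90681}}{w{\left(28,-54 \right)}} = \frac{\left(-96272\right) \frac{1}{-90681}}{\left(-59\right) 28} = \frac{\left(-96272\right) \left(- \frac{1}{90681}\right)}{-1652} = \frac{96272}{90681} \left(- \frac{1}{1652}\right) = - \frac{24068}{37451253}$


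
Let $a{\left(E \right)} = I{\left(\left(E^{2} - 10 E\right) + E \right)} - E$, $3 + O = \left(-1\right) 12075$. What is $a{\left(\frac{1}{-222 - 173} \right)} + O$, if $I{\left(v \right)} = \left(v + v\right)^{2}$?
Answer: $- \frac{294024311738331}{24343800625} \approx -12078.0$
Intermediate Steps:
$O = -12078$ ($O = -3 - 12075 = -12078$)
$I{\left(v \right)} = 4 v^{2}$ ($I{\left(v \right)} = \left(2 v\right)^{2} = 4 v^{2}$)
$a{\left(E \right)} = - E + 4 \left(E^{2} - 9 E\right)^{2}$ ($a{\left(E \right)} = 4 \left(\left(E^{2} - 10 E\right) + E\right)^{2} - E = 4 \left(E^{2} - 9 E\right)^{2} - E = - E + 4 \left(E^{2} - 9 E\right)^{2}$)
$a{\left(\frac{1}{-222 - 173} \right)} + O = \frac{-1 + \frac{4 \left(-9 + \frac{1}{-222 - 173}\right)^{2}}{-222 - 173}}{-222 - 173} - 12078 = \frac{-1 + \frac{4 \left(-9 + \frac{1}{-395}\right)^{2}}{-395}}{-395} - 12078 = - \frac{-1 + 4 \left(- \frac{1}{395}\right) \left(-9 - \frac{1}{395}\right)^{2}}{395} - 12078 = - \frac{-1 + 4 \left(- \frac{1}{395}\right) \left(- \frac{3556}{395}\right)^{2}}{395} - 12078 = - \frac{-1 + 4 \left(- \frac{1}{395}\right) \frac{12645136}{156025}}{395} - 12078 = - \frac{-1 - \frac{50580544}{61629875}}{395} - 12078 = \left(- \frac{1}{395}\right) \left(- \frac{112210419}{61629875}\right) - 12078 = \frac{112210419}{24343800625} - 12078 = - \frac{294024311738331}{24343800625}$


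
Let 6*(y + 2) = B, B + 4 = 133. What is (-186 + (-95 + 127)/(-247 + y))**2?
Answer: 7173073636/207025 ≈ 34648.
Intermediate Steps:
B = 129 (B = -4 + 133 = 129)
y = 39/2 (y = -2 + (1/6)*129 = -2 + 43/2 = 39/2 ≈ 19.500)
(-186 + (-95 + 127)/(-247 + y))**2 = (-186 + (-95 + 127)/(-247 + 39/2))**2 = (-186 + 32/(-455/2))**2 = (-186 + 32*(-2/455))**2 = (-186 - 64/455)**2 = (-84694/455)**2 = 7173073636/207025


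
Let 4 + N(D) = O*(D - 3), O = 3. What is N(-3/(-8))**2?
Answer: 9025/64 ≈ 141.02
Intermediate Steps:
N(D) = -13 + 3*D (N(D) = -4 + 3*(D - 3) = -4 + 3*(-3 + D) = -4 + (-9 + 3*D) = -13 + 3*D)
N(-3/(-8))**2 = (-13 + 3*(-3/(-8)))**2 = (-13 + 3*(-3*(-1/8)))**2 = (-13 + 3*(3/8))**2 = (-13 + 9/8)**2 = (-95/8)**2 = 9025/64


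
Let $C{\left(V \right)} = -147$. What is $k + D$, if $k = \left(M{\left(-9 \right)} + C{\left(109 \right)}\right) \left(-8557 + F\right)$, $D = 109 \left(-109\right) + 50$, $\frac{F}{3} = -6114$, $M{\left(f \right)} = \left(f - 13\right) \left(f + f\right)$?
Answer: $-6709682$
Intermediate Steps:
$M{\left(f \right)} = 2 f \left(-13 + f\right)$ ($M{\left(f \right)} = \left(-13 + f\right) 2 f = 2 f \left(-13 + f\right)$)
$F = -18342$ ($F = 3 \left(-6114\right) = -18342$)
$D = -11831$ ($D = -11881 + 50 = -11831$)
$k = -6697851$ ($k = \left(2 \left(-9\right) \left(-13 - 9\right) - 147\right) \left(-8557 - 18342\right) = \left(2 \left(-9\right) \left(-22\right) - 147\right) \left(-26899\right) = \left(396 - 147\right) \left(-26899\right) = 249 \left(-26899\right) = -6697851$)
$k + D = -6697851 - 11831 = -6709682$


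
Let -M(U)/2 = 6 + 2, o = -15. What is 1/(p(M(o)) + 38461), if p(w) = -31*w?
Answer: 1/38957 ≈ 2.5669e-5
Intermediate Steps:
M(U) = -16 (M(U) = -2*(6 + 2) = -2*8 = -16)
1/(p(M(o)) + 38461) = 1/(-31*(-16) + 38461) = 1/(496 + 38461) = 1/38957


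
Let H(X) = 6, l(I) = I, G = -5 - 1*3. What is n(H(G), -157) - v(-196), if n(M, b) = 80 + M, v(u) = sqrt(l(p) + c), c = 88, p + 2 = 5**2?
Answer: 86 - sqrt(111) ≈ 75.464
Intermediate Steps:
p = 23 (p = -2 + 5**2 = -2 + 25 = 23)
G = -8 (G = -5 - 3 = -8)
v(u) = sqrt(111) (v(u) = sqrt(23 + 88) = sqrt(111))
n(H(G), -157) - v(-196) = (80 + 6) - sqrt(111) = 86 - sqrt(111)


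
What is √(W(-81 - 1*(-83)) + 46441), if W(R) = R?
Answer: √46443 ≈ 215.51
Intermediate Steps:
√(W(-81 - 1*(-83)) + 46441) = √((-81 - 1*(-83)) + 46441) = √((-81 + 83) + 46441) = √(2 + 46441) = √46443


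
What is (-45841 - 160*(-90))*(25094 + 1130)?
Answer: -824508784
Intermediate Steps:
(-45841 - 160*(-90))*(25094 + 1130) = (-45841 + 14400)*26224 = -31441*26224 = -824508784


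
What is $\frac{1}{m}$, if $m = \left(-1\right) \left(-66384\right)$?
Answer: $\frac{1}{66384} \approx 1.5064 \cdot 10^{-5}$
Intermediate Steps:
$m = 66384$
$\frac{1}{m} = \frac{1}{66384}$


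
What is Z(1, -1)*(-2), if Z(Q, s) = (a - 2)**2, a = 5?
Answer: -18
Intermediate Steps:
Z(Q, s) = 9 (Z(Q, s) = (5 - 2)**2 = 3**2 = 9)
Z(1, -1)*(-2) = 9*(-2) = -18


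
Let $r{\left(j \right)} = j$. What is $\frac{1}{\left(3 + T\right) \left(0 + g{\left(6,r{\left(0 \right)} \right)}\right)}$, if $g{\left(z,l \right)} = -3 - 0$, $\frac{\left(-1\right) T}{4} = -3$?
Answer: $- \frac{1}{45} \approx -0.022222$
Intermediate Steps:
$T = 12$ ($T = \left(-4\right) \left(-3\right) = 12$)
$g{\left(z,l \right)} = -3$ ($g{\left(z,l \right)} = -3 + 0 = -3$)
$\frac{1}{\left(3 + T\right) \left(0 + g{\left(6,r{\left(0 \right)} \right)}\right)} = \frac{1}{\left(3 + 12\right) \left(0 - 3\right)} = \frac{1}{15 \left(-3\right)} = \frac{1}{-45} = - \frac{1}{45}$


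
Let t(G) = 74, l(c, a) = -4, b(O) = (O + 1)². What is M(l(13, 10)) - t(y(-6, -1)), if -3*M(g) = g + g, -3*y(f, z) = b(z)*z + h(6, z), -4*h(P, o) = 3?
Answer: -214/3 ≈ -71.333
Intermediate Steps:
b(O) = (1 + O)²
h(P, o) = -¾ (h(P, o) = -¼*3 = -¾)
y(f, z) = ¼ - z*(1 + z)²/3 (y(f, z) = -((1 + z)²*z - ¾)/3 = -(z*(1 + z)² - ¾)/3 = -(-¾ + z*(1 + z)²)/3 = ¼ - z*(1 + z)²/3)
M(g) = -2*g/3 (M(g) = -(g + g)/3 = -2*g/3)
M(l(13, 10)) - t(y(-6, -1)) = -⅔*(-4) - 1*74 = 8/3 - 74 = -214/3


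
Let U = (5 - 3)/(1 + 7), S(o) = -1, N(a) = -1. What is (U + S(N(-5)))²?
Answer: 9/16 ≈ 0.56250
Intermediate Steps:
U = ¼ (U = 2/8 = 2*(⅛) = ¼ ≈ 0.25000)
(U + S(N(-5)))² = (¼ - 1)² = (-¾)² = 9/16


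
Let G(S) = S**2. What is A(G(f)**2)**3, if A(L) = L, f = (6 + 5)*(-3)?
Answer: 1667889514952984961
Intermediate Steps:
f = -33 (f = 11*(-3) = -33)
A(G(f)**2)**3 = (((-33)**2)**2)**3 = (1089**2)**3 = 1185921**3 = 1667889514952984961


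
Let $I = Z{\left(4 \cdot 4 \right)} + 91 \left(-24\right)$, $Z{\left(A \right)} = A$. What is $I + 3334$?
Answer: $1166$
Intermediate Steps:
$I = -2168$ ($I = 4 \cdot 4 + 91 \left(-24\right) = 16 - 2184 = -2168$)
$I + 3334 = -2168 + 3334 = 1166$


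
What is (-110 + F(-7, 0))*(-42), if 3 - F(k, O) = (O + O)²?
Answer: 4494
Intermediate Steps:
F(k, O) = 3 - 4*O² (F(k, O) = 3 - (O + O)² = 3 - (2*O)² = 3 - 4*O²)
(-110 + F(-7, 0))*(-42) = (-110 + (3 - 4*0²))*(-42) = (-110 + (3 - 4*0))*(-42) = (-110 + (3 + 0))*(-42) = (-110 + 3)*(-42) = -107*(-42) = 4494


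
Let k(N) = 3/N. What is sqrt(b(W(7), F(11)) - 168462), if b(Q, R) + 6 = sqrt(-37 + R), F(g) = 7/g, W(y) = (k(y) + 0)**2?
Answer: 2*sqrt(-5096157 + 55*I*sqrt(11))/11 ≈ 0.0073459 + 410.45*I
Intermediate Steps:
W(y) = 9/y**2 (W(y) = (3/y + 0)**2 = (3/y)**2 = 9/y**2)
b(Q, R) = -6 + sqrt(-37 + R)
sqrt(b(W(7), F(11)) - 168462) = sqrt((-6 + sqrt(-37 + 7/11)) - 168462) = sqrt((-6 + sqrt(-400/11)) - 168462) = sqrt((-6 + 20*I*sqrt(11)/11) - 168462) = sqrt(-168468 + 20*I*sqrt(11)/11)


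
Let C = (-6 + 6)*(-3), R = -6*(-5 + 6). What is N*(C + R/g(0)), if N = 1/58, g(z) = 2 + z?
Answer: -3/58 ≈ -0.051724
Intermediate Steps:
R = -6 (R = -6*1 = -6)
C = 0 (C = 0*(-3) = 0)
N = 1/58 ≈ 0.017241
N*(C + R/g(0)) = (0 - 6/(2 + 0))/58 = (0 - 6/2)/58 = (0 - 6*1/2)/58 = (0 - 3)/58 = (1/58)*(-3) = -3/58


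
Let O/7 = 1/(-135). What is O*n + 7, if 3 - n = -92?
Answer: 56/27 ≈ 2.0741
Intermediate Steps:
n = 95 (n = 3 - 1*(-92) = 3 + 92 = 95)
O = -7/135 (O = 7/(-135) = 7*(-1/135) = -7/135 ≈ -0.051852)
O*n + 7 = -7/135*95 + 7 = -133/27 + 7 = 56/27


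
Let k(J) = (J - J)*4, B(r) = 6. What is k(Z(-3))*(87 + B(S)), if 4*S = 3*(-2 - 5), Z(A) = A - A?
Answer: 0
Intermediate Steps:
Z(A) = 0
S = -21/4 (S = (3*(-2 - 5))/4 = (3*(-7))/4 = (¼)*(-21) = -21/4 ≈ -5.2500)
k(J) = 0 (k(J) = 0*4 = 0)
k(Z(-3))*(87 + B(S)) = 0*(87 + 6) = 0*93 = 0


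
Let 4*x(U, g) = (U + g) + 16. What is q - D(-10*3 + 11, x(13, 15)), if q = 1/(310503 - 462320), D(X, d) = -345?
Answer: 52376864/151817 ≈ 345.00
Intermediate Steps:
x(U, g) = 4 + U/4 + g/4 (x(U, g) = ((U + g) + 16)/4 = (16 + U + g)/4 = 4 + U/4 + g/4)
q = -1/151817 (q = 1/(-151817) = -1/151817 ≈ -6.5869e-6)
q - D(-10*3 + 11, x(13, 15)) = -1/151817 - 1*(-345) = -1/151817 + 345 = 52376864/151817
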